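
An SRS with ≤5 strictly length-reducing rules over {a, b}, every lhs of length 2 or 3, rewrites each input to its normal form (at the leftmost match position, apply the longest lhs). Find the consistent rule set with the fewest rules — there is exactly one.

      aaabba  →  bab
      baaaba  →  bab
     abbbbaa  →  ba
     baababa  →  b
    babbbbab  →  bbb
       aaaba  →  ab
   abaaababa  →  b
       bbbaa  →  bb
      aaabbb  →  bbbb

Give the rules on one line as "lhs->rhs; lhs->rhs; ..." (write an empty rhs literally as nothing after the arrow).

  | aaabba => bbba => bab
  | baaaba => bbba => bab
  | abbbbaa => babbaa => bbaaa => abaa => ba
  | baababa => babba => bbaa => aba => b

aaa->b; aba->b; abb->ba; bba->ab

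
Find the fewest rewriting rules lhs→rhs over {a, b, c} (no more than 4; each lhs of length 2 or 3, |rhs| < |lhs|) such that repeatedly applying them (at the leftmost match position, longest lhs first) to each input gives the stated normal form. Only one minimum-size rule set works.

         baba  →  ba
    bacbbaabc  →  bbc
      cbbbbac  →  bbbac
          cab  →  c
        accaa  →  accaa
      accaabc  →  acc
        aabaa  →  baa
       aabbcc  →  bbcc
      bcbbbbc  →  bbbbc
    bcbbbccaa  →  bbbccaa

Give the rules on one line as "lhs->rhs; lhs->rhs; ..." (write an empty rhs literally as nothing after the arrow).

aab->b; ab->; cb->

  | baba => ba
  | bacbbaabc => babaabc => baabc => bbc
  | cbbbbac => bbbac
  | cab => c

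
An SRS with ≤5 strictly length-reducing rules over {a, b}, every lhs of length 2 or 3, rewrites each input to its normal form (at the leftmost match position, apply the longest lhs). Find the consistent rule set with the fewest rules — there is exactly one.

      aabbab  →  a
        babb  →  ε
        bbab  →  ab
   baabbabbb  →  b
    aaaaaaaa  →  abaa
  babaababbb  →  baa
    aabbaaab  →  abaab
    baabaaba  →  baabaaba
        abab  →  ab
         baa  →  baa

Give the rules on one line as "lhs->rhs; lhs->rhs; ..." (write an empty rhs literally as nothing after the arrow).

  | aabbab => aaab => abb => a
  | babb => bb => ε
  | bbab => ab
  | baabbabbb => baaabbb => babbbb => bbbb => b

aaa->ab; bab->b; bb->; bbb->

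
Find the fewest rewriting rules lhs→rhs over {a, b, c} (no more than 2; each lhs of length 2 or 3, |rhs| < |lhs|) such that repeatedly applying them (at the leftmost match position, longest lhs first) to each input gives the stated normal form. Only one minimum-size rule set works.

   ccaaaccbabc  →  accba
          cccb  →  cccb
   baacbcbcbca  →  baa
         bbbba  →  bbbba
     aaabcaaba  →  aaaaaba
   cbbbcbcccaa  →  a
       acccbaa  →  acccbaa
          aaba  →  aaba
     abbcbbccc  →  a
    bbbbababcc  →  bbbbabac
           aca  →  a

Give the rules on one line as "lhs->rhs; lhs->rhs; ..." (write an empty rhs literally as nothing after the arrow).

bc->; ca->

  | ccaaaccbabc => caaccbabc => accbabc => accba
  | cccb
  | baacbcbcbca => baacbcbca => baacbca => baaca => baa
  | bbbba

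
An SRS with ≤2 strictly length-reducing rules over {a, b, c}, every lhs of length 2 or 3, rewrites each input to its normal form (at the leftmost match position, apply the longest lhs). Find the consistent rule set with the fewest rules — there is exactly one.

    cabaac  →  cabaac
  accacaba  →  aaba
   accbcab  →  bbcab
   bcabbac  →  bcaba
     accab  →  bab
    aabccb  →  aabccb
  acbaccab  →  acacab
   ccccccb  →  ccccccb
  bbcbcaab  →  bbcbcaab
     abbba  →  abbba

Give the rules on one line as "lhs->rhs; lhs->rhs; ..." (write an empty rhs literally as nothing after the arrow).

acc->b; bac->a

  | cabaac
  | accacaba => bacaba => aaba
  | accbcab => bbcab
  | bcabbac => bcaba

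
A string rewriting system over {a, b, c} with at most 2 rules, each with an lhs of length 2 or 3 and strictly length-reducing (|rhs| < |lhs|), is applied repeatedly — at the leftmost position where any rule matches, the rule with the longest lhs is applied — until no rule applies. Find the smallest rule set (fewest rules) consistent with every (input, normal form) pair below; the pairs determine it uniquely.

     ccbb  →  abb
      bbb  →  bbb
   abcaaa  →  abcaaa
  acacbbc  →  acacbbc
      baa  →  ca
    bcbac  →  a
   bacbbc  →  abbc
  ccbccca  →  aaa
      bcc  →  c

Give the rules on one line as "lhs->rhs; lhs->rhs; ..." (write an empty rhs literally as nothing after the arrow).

  | ccbb => abb
  | bbb
  | abcaaa
  | acacbbc

ba->c; cc->a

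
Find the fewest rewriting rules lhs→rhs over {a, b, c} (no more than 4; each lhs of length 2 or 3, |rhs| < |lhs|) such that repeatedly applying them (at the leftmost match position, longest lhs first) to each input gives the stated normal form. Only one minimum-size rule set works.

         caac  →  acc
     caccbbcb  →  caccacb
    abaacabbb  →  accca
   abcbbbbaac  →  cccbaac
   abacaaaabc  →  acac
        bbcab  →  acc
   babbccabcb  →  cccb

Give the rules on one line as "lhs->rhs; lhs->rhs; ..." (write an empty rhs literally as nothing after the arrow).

ab->c; bb->a; bc->; caa->ac

  | caac => acc
  | caccbbcb => caccacb
  | abaacabbb => caacabbb => accabbb => acccbb => accca
  | abcbbbbaac => ccbbbbaac => ccabbaac => cccbaac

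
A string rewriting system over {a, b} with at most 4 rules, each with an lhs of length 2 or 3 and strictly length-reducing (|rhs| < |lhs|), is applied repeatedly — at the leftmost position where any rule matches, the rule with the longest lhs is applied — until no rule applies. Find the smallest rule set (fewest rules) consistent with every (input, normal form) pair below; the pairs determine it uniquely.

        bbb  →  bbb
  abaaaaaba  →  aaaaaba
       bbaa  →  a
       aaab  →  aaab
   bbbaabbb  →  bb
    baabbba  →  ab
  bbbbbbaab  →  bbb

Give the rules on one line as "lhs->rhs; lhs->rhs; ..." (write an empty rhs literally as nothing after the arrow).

baa->a; bab->; bba->

  | bbb
  | abaaaaaba => aaaaaba
  | bbaa => a
  | aaab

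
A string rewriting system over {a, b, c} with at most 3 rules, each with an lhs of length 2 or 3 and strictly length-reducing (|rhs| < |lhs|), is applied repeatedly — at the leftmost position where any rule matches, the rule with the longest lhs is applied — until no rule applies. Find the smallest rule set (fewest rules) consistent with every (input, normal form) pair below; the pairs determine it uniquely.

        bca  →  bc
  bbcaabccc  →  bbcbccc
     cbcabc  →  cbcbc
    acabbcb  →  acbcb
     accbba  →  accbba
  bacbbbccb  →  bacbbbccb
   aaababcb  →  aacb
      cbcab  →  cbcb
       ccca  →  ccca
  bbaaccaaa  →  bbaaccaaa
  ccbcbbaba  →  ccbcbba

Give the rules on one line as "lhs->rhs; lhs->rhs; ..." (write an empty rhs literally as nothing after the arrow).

  | bca => bc
  | bbcaabccc => bbcabccc => bbcbccc
  | cbcabc => cbcbc
  | acabbcb => acbcb

ab->; bca->bc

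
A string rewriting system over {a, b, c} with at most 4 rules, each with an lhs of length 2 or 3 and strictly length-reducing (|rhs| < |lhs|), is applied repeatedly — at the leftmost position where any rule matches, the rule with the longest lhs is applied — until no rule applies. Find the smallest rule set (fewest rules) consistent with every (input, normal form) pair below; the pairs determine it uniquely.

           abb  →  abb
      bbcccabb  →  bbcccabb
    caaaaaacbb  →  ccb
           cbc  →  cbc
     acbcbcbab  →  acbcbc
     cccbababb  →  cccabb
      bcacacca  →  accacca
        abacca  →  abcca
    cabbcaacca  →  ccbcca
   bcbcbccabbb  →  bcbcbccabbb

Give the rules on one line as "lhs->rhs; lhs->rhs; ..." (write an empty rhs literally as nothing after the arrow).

  | abb
  | bbcccabb
  | caaaaaacbb => caaaacbbb => caacbbbb => ccbbbbb => ccbbb => ccb
  | cbc

aac->cb; ba->b; bca->ac; cbb->c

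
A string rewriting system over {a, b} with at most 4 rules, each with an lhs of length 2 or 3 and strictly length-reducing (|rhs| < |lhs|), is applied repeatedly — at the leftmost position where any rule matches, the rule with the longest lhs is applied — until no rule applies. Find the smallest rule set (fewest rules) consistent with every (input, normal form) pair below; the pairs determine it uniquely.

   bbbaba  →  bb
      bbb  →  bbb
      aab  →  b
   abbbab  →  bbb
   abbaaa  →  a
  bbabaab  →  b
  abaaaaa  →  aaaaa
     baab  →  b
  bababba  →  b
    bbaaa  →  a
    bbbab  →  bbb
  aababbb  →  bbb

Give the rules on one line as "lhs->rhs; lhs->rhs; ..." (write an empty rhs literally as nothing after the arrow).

ab->b; aba->a; ba->

  | bbbaba => bbba => bb
  | bbb
  | aab => ab => b
  | abbbab => bbbab => bbb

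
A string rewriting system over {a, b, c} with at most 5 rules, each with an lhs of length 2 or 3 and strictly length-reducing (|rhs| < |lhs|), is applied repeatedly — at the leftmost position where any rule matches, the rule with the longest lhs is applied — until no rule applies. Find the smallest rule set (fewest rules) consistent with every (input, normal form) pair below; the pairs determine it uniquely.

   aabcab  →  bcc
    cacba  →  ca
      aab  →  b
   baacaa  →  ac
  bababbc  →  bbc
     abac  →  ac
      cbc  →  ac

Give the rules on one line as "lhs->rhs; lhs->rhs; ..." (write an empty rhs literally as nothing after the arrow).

  | aabcab => bcab => bcc
  | cacba => caaa => ca
  | aab => b
  | baacaa => acaa => ac

aa->; ba->; cab->cc; cb->a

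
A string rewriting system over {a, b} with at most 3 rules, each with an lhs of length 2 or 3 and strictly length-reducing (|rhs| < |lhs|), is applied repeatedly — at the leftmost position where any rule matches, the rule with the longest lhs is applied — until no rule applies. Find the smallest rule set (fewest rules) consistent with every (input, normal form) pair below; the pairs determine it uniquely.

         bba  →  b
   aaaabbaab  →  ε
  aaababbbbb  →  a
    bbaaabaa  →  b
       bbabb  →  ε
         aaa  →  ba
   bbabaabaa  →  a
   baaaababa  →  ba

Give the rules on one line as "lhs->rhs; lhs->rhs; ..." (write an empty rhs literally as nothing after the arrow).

  | bba => aa => b
  | aaaabbaab => baabbaab => bbbbaab => abbaab => baab => bbb => ab => ε
  | aaababbbbb => bababbbbb => babbbbb => bbbbb => abbb => bb => a
  | bbaaabaa => aaaabaa => baabaa => bbbaa => abaa => aa => b

aa->b; ab->; bb->a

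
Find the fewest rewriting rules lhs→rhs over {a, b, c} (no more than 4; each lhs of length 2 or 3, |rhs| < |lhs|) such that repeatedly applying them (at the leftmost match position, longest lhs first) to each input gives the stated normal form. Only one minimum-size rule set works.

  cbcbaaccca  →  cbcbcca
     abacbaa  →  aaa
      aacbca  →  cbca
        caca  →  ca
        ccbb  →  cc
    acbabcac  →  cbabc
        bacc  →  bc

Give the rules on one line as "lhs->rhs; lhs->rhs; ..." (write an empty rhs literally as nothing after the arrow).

ac->c; bac->b; bb->; cac->c

  | cbcbaaccca => cbcbaccca => cbcbcca
  | abacbaa => abbaa => aaa
  | aacbca => acbca => cbca
  | caca => ca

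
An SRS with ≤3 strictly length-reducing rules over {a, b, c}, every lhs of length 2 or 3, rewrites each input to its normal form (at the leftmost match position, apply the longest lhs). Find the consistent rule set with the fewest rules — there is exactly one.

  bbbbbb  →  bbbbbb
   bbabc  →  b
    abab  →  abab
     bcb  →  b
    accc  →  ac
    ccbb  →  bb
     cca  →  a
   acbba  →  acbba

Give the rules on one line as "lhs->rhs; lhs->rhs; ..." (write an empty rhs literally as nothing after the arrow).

abc->c; bc->; cc->

  | bbbbbb
  | bbabc => bbc => b
  | abab
  | bcb => b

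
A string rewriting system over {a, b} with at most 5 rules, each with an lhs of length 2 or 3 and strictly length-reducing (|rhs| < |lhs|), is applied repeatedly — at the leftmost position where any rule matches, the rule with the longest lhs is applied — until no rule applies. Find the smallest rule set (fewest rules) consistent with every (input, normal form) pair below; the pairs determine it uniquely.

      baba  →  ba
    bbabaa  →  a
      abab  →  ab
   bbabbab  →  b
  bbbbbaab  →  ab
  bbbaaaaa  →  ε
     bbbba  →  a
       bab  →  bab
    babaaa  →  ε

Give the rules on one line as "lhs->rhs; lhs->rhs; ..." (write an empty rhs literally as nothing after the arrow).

  | baba => ba
  | bbabaa => baa => bb => a
  | abab => ab
  | bbabbab => bbab => b

aa->b; aba->a; bb->a; bba->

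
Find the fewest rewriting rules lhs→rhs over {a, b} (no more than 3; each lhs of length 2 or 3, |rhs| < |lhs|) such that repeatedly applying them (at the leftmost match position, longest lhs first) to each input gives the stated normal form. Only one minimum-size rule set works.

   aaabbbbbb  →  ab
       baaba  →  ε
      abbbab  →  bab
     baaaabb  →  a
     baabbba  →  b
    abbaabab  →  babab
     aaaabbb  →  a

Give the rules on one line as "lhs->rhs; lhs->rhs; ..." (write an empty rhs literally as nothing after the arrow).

aa->; aaa->b; bb->a

  | aaabbbbbb => bbbbbbb => abbbbb => aabbb => bbb => ab
  | baaba => bba => aa => ε
  | abbbab => aabab => bab
  | baaaabb => bbabb => aabb => bb => a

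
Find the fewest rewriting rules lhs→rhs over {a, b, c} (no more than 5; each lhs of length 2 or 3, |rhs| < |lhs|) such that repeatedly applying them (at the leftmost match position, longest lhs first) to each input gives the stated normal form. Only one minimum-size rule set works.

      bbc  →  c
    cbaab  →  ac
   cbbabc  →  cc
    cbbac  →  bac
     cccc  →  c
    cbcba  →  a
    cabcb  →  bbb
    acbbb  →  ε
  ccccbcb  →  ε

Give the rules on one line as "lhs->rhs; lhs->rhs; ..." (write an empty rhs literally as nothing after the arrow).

ab->c; bc->c; cb->; ccc->bb

  | bbc => bc => c
  | cbaab => aab => ac
  | cbbabc => babc => bcc => cc
  | cbbac => bac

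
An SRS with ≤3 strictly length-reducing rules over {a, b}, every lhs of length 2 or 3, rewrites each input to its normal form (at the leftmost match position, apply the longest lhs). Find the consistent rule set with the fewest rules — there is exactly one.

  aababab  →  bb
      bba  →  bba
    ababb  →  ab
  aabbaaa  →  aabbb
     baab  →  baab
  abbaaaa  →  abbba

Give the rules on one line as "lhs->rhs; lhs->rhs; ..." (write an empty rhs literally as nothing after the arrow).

  | aababab => aaab => bb
  | bba
  | ababb => ab
  | aabbaaa => aabbb

aaa->b; bab->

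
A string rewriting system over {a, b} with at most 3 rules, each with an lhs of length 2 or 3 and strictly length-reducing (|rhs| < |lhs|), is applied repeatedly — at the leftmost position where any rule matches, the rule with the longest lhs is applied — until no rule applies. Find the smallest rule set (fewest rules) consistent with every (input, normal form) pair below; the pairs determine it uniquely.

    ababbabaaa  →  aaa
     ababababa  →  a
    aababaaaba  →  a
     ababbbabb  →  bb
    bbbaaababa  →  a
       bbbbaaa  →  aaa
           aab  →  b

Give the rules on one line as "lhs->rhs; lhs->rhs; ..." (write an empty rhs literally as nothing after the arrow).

ab->b; ba->a

  | ababbabaaa => babbabaaa => abbabaaa => bbabaaa => babaaa => abaaa => baaa => aaa
  | ababababa => babababa => abababa => bababa => ababa => baba => aba => ba => a
  | aababaaaba => ababaaaba => babaaaba => abaaaba => baaaba => aaaba => aaba => aba => ba => a
  | ababbbabb => babbbabb => abbbabb => bbbabb => bbabb => babb => abb => bb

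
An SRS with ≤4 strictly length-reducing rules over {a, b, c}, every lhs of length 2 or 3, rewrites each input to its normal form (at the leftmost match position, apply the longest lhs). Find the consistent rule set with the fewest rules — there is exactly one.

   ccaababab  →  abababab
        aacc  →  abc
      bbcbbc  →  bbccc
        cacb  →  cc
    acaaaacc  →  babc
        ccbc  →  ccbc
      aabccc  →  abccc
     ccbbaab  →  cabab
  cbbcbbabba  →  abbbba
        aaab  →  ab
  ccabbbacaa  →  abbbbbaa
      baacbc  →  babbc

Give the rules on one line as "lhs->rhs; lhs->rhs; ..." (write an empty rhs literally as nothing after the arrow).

aab->ab; ac->b; cbb->cc; cca->ab

  | ccaababab => abababab
  | aacc => abc
  | bbcbbc => bbccc
  | cacb => cbb => cc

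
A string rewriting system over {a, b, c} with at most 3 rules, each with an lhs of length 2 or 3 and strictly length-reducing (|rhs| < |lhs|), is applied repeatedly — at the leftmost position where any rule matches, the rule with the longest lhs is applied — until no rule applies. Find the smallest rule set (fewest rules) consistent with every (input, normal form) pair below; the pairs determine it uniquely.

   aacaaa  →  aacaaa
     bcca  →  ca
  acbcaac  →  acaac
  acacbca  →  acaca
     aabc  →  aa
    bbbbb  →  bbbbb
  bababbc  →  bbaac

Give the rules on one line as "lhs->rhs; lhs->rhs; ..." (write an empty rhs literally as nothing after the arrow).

abb->ba; bc->

  | aacaaa
  | bcca => ca
  | acbcaac => acaac
  | acacbca => acaca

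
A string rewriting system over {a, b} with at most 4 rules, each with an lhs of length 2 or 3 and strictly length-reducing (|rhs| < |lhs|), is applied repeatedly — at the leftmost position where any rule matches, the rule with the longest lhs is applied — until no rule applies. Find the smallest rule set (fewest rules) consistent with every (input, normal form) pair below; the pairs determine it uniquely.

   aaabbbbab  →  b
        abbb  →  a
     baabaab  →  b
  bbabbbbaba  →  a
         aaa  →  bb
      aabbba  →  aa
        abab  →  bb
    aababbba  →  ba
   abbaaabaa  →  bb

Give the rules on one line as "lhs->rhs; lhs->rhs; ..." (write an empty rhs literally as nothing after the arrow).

aaa->bb; ab->b; bba->a; bbb->a

  | aaabbbbab => bbbbbbab => abbbab => bbbab => aab => ab => b
  | abbb => bbb => a
  | baabaab => babaab => bbaab => aab => ab => b
  | bbabbbbaba => abbbbaba => bbbbaba => ababa => baba => bba => a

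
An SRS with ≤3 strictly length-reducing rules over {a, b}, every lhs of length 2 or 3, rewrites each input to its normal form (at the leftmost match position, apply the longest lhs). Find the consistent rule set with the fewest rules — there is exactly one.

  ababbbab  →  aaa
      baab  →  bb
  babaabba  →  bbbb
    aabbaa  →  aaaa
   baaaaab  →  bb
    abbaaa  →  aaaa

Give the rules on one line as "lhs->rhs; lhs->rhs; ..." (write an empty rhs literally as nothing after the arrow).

  | ababbbab => aabbbab => aabbab => aabab => aaab => aaa
  | baab => bab => bb
  | babaabba => bbaabba => bbabba => bbbba => bbbb
  | aabbaa => aabaa => aaaa

ab->a; ba->b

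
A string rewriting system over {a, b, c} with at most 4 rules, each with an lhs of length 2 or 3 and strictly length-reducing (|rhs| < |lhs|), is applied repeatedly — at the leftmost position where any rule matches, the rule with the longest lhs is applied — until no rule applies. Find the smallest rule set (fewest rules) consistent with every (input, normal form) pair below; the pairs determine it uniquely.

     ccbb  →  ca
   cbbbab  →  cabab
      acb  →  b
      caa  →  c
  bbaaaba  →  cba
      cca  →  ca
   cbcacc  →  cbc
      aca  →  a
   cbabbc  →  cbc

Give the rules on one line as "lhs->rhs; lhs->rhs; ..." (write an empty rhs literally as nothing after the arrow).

  | ccbb => cbb => ca
  | cbbbab => cabab
  | acb => b
  | caa => cc => c

aa->c; ac->; bb->a; cc->c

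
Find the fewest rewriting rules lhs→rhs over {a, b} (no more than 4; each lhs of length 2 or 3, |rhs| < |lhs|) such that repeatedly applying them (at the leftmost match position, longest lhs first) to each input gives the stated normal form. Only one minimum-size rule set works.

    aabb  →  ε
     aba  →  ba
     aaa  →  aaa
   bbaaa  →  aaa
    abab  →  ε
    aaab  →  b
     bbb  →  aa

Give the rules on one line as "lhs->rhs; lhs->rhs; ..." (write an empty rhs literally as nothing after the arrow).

ab->b; bb->; bbb->aa

  | aabb => abb => bb => ε
  | aba => ba
  | aaa
  | bbaaa => aaa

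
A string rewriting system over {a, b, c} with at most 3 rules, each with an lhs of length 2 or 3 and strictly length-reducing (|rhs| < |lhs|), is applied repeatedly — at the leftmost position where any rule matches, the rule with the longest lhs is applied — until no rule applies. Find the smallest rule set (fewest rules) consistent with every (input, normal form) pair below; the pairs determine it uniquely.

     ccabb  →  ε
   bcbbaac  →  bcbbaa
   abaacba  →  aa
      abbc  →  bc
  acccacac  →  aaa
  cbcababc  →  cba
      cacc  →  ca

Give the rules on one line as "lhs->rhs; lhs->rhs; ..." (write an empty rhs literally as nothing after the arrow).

  | ccabb => aabb => ab => ε
  | bcbbaac => bcbbaa
  | abaacba => aacba => aaba => aa
  | abbc => bc

ab->; ac->a; cc->a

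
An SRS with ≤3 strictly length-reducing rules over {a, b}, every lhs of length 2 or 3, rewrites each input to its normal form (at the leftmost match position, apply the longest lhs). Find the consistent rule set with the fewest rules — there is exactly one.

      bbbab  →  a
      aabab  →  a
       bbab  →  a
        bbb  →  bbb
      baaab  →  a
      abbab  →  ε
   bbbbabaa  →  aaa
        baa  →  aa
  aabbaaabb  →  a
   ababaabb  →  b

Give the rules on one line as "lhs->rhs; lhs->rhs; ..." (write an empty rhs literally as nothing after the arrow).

  | bbbab => bbab => bab => ab => a
  | aabab => ab => a
  | bbab => bab => ab => a
  | bbb

aab->; ab->a; ba->a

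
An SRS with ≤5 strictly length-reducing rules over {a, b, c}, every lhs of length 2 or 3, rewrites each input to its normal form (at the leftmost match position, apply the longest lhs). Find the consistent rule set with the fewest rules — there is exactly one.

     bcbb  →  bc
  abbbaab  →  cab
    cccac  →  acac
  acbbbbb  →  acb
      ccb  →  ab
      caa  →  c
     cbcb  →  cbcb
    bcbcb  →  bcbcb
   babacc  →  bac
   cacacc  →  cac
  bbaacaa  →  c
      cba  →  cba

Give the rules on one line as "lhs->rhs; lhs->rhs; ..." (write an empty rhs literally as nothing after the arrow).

aa->; aba->c; bb->; cc->a

  | bcbb => bc
  | abbbaab => abaab => cab
  | cccac => acac
  | acbbbbb => acbbb => acb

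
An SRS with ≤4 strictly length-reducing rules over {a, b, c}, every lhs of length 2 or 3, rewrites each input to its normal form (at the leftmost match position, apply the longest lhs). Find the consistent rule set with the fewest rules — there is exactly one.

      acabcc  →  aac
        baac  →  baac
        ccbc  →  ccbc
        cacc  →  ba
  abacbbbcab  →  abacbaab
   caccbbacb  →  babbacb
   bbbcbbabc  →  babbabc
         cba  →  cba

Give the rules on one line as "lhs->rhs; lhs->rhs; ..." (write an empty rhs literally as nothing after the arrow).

  | acabcc => abbcc => aac
  | baac
  | ccbc
  | cacc => bcc => ba

bbc->a; bcc->ba; ca->b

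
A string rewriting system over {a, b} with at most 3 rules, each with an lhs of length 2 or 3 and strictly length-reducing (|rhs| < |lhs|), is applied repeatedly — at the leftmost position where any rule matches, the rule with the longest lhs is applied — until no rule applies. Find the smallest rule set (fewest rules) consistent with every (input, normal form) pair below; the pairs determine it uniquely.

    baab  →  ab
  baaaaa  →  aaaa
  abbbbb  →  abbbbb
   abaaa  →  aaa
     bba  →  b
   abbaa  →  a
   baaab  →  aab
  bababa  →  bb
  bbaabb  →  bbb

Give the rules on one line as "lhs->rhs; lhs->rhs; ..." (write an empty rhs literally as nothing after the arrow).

  | baab => ab
  | baaaaa => aaaa
  | abbbbb
  | abaaa => aaa

ba->; bab->bb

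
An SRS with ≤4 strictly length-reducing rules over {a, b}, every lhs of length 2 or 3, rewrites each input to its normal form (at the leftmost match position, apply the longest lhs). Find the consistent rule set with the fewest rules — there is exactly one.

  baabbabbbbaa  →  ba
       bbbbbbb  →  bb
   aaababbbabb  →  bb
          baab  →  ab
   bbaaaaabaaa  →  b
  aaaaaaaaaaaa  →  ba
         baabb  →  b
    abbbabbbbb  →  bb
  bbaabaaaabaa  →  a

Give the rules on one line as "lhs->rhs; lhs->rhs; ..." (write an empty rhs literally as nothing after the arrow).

  | baabbabbbbaa => abbabbbbaa => babbbbaa => bbbbaa => bbbaa => bbaa => ba
  | bbbbbbb => bbbbbb => bbbbb => bbbb => bbb => bb
  | aaababbbabb => bababbbabb => babbbabb => bbbabb => bbabb => bbb => bb
  | baab => ab

aa->b; abb->b; baa->a; bbb->bb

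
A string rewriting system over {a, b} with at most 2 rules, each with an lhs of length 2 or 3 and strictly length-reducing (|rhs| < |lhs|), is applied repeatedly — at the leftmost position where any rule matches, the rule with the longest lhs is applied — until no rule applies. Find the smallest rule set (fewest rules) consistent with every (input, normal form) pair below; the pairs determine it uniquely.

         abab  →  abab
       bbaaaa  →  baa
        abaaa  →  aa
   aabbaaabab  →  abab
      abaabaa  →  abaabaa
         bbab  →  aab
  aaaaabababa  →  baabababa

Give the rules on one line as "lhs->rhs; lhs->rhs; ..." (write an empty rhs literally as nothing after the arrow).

  | abab
  | bbaaaa => aaaaa => baa
  | abaaa => abb => aa
  | aabbaaabab => aaaaaabab => baaabab => bbbab => abab

aaa->b; bb->a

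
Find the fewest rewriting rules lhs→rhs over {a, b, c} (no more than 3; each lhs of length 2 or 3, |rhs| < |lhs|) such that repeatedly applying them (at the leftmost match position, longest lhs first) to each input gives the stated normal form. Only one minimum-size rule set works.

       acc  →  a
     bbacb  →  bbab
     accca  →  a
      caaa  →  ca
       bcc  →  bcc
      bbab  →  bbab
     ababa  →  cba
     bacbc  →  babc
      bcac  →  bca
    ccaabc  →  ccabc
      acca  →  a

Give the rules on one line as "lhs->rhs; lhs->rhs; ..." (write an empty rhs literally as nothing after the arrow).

  | acc => ac => a
  | bbacb => bbab
  | accca => acca => aca => aa => a
  | caaa => caa => ca

aa->a; aba->c; ac->a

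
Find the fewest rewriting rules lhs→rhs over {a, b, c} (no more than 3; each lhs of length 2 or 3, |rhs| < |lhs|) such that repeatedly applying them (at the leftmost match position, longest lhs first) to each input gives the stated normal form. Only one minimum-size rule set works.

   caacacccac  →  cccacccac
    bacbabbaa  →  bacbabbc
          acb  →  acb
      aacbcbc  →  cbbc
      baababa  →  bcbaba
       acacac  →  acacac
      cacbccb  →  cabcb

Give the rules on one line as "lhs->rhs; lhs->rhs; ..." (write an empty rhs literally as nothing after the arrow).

  | caacacccac => cccacccac
  | bacbabbaa => bacbabbc
  | acb
  | aacbcbc => ccbcbc => cbbc

aa->c; cbc->b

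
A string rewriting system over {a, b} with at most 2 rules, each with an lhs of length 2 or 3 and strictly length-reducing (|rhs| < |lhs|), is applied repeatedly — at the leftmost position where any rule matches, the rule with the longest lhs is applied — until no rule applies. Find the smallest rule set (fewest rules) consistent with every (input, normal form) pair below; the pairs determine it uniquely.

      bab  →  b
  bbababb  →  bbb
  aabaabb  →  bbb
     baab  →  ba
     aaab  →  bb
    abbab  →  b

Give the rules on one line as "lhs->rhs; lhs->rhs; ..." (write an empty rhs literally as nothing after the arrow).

  | bab => b
  | bbababb => bbabb => bbb
  | aabaabb => aaabb => bbb
  | baab => ba

aaa->b; ab->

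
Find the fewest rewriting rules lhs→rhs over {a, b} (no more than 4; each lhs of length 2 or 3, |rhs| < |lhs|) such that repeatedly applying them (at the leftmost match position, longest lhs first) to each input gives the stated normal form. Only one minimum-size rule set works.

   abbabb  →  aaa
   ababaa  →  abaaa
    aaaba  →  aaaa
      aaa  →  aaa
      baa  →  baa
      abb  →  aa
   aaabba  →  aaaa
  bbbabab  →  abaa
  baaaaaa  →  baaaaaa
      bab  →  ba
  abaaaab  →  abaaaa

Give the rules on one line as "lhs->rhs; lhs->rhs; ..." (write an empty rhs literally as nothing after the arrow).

aab->aa; bab->ba; bb->a

  | abbabb => aaabb => aaab => aaa
  | ababaa => abaaa
  | aaaba => aaaa
  | aaa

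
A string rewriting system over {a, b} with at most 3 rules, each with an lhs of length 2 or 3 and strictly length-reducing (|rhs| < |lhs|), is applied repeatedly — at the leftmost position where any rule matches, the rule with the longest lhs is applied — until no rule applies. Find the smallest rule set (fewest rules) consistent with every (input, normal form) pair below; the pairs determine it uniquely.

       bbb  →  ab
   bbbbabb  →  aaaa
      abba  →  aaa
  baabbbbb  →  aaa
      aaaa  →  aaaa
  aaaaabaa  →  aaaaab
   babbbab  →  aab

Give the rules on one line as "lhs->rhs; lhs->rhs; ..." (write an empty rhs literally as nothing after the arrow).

  | bbb => ab
  | bbbbabb => abbabb => aaabb => aaaa
  | abba => aaa
  | baabbbbb => bbbbbb => abbbb => aabb => aaa

baa->b; bb->a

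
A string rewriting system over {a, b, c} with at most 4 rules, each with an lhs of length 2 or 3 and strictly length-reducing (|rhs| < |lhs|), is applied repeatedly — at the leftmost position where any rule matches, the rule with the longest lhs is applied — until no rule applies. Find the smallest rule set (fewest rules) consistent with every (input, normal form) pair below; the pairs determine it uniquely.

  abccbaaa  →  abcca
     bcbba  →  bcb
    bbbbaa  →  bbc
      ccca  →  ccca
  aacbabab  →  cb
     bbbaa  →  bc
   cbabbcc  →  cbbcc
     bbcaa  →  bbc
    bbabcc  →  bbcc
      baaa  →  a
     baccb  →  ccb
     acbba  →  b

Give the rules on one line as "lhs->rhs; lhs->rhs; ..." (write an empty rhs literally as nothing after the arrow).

  | abccbaaa => abccaca => abcca
  | bcbba => bcb
  | bbbbaa => bbbac => bbc
  | ccca

aa->; ac->; ba->; baa->ac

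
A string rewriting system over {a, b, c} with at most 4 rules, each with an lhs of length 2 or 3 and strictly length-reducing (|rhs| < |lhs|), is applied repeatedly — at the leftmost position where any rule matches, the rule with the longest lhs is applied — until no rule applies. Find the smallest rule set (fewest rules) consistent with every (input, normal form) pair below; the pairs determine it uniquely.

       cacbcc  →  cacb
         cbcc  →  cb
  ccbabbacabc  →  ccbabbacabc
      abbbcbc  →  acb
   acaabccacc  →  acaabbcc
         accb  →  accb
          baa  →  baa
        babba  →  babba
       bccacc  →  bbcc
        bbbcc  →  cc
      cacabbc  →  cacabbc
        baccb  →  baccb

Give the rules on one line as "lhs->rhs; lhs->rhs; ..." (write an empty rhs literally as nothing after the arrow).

  | cacbcc => cacbc => cacb
  | cbcc => cbc => cb
  | ccbabbacabc
  | abbbcbc => acbc => acb

bbb->; cbc->cb; cca->b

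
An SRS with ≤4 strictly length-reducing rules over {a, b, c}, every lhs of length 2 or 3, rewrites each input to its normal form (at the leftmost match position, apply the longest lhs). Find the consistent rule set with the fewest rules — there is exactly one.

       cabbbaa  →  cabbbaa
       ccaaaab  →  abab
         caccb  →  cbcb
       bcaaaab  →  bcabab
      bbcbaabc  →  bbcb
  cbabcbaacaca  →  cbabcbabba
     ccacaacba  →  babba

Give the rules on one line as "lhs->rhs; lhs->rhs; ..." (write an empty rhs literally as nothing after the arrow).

  | cabbbaa
  | ccaaaab => aaaab => abab
  | caccb => cbcb
  | bcaaaab => bcabab

aaa->ab; aab->c; ac->b; cc->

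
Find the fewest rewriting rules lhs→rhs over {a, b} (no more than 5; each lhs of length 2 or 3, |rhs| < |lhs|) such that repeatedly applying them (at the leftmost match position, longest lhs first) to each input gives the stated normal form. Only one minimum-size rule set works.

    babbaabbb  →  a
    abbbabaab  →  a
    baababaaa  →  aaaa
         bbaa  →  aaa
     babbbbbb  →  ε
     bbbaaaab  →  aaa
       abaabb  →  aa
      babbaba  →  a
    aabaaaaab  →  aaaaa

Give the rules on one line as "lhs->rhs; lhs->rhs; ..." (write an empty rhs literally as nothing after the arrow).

ab->; abb->a; ba->b; bb->a

  | babbaabbb => bbbaabbb => abaabbb => aabbb => aab => a
  | abbbabaab => ababaab => abaab => aab => a
  | baababaaa => bababaaa => bbabaaa => aabaaa => aaaa
  | bbaa => aaa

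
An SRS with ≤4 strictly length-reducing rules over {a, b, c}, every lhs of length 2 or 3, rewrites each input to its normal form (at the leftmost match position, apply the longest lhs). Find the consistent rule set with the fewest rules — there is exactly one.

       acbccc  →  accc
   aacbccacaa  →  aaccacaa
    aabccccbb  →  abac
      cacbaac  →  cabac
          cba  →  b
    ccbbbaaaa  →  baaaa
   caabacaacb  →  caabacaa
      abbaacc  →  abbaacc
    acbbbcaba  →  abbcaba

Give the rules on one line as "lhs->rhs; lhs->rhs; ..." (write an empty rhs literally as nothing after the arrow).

abc->ba; cb->; cba->b

  | acbccc => accc
  | aacbccacaa => aaccacaa
  | aabccccbb => abacccbb => abaccb => abac
  | cacbaac => cabac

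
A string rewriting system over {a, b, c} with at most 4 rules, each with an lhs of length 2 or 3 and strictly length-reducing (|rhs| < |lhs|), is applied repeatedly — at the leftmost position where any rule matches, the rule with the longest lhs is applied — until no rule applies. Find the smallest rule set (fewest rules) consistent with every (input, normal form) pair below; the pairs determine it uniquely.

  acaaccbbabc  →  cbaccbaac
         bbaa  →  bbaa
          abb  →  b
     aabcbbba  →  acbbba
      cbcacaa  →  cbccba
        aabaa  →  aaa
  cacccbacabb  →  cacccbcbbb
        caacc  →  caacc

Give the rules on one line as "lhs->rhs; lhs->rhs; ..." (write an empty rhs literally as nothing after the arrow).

  | acaaccbbabc => cbaccbbabc => cbaccbaac
  | bbaa
  | abb => b
  | aabcbbba => acbbba

ab->; aca->cb; bab->aa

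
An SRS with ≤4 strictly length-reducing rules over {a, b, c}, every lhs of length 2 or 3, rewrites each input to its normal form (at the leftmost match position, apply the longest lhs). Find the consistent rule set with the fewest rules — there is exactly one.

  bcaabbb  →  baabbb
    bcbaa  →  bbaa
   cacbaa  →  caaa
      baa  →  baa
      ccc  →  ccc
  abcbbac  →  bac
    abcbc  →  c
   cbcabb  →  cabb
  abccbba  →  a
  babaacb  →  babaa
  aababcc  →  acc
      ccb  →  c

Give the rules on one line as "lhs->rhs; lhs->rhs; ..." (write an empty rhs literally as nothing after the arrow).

  | bcaabbb => baabbb
  | bcbaa => bbaa
  | cacbaa => caaa
  | baa

abc->c; bc->b; cb->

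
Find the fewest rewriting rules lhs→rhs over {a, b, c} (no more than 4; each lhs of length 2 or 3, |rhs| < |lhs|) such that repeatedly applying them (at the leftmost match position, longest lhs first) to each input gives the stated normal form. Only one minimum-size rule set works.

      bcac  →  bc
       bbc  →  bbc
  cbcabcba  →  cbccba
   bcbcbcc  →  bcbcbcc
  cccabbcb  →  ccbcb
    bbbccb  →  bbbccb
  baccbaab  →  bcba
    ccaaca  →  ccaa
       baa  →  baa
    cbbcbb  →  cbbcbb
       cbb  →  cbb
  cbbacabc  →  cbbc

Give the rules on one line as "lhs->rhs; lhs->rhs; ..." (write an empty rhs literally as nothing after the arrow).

  | bcac => bc
  | bbc
  | cbcabcba => cbccba
  | bcbcbcc

ab->; ac->; ccc->cc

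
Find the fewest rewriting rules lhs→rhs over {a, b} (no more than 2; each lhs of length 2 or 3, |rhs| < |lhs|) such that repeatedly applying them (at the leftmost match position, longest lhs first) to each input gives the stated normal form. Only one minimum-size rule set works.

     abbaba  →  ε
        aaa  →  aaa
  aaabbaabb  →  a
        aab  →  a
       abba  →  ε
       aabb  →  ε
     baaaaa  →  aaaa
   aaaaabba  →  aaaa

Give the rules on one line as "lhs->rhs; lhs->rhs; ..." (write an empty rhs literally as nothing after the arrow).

ab->; ba->

  | abbaba => baba => ba => ε
  | aaa
  | aaabbaabb => aabaabb => aaabb => aab => a
  | aab => a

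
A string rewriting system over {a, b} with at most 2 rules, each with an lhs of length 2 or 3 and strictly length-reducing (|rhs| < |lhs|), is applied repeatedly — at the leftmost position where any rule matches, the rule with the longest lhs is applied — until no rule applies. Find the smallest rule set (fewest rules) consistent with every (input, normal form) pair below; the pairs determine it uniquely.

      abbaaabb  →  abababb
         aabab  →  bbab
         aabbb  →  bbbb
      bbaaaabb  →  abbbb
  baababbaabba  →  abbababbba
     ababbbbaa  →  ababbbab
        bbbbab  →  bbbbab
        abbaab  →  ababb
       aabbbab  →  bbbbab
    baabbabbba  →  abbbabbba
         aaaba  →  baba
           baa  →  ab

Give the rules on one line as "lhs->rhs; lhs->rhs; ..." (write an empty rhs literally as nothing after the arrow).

  | abbaaabb => abababb
  | aabab => bbab
  | aabbb => bbbb
  | bbaaaabb => babaabb => baabbb => abbbb

aa->b; baa->ab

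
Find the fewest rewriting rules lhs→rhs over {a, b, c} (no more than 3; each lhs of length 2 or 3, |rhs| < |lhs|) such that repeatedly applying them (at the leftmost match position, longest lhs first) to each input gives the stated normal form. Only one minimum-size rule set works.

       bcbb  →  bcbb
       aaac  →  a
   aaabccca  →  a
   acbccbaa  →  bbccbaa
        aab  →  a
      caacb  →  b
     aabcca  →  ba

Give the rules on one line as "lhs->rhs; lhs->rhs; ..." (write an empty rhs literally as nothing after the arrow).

ab->; ac->b; ca->a

  | bcbb
  | aaac => aab => a
  | aaabccca => aaccca => abcca => cca => ca => a
  | acbccbaa => bbccbaa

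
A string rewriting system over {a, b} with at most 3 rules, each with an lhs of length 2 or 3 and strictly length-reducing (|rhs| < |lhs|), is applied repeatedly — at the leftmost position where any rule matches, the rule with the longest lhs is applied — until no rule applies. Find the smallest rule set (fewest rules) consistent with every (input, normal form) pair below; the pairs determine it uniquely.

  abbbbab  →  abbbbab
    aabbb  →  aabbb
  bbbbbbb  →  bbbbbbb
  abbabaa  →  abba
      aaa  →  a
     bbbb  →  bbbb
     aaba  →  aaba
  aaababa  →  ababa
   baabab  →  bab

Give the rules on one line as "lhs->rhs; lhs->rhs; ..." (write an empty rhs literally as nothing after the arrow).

  | abbbbab
  | aabbb
  | bbbbbbb
  | abbabaa => abba

aaa->a; baa->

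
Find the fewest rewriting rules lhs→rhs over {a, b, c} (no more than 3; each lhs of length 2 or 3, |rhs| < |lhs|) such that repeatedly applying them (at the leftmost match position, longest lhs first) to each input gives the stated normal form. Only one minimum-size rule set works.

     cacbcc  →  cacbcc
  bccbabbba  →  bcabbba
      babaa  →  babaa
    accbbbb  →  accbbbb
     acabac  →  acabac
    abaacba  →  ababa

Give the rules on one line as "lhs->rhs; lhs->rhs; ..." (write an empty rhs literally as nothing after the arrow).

aac->a; cba->a

  | cacbcc
  | bccbabbba => bcabbba
  | babaa
  | accbbbb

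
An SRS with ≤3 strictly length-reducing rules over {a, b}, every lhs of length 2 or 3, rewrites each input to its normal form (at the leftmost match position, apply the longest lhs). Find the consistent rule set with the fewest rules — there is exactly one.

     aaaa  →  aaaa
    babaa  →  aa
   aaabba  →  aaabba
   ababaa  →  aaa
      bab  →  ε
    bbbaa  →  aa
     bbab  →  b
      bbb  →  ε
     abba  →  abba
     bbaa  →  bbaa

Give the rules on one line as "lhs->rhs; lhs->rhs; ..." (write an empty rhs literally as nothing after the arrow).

bab->; bbb->

  | aaaa
  | babaa => aa
  | aaabba
  | ababaa => aaa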